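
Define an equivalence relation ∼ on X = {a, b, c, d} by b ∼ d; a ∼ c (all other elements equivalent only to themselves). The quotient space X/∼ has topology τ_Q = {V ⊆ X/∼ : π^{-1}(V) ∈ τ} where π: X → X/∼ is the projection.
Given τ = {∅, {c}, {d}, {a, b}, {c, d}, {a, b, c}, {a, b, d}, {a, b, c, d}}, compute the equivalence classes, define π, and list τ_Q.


X/∼ = {[a=c], [b=d]}; |τ_Q| = 2.

Equivalence classes: [a=c], [b=d].
Quotient map π: X → X/∼ sends a ↦ [a=c], b ↦ [b=d], c ↦ [a=c], d ↦ [b=d].
For each subset V ⊆ X/∼, compute π^{-1}(V) ⊆ X and check whether π^{-1}(V) ∈ τ. V is open in τ_Q iff π^{-1}(V) ∈ τ.
  V = {}: π^{-1}(V) = ∅ ∈ τ ✓.
  V = {[a=c]}: π^{-1}(V) = {a, c} ∉ τ ✗.
  V = {[b=d]}: π^{-1}(V) = {b, d} ∉ τ ✗.
  V = {[a=c], [b=d]}: π^{-1}(V) = {a, b, c, d} ∈ τ ✓.
Open sets in the quotient: τ_Q = {{}, {[a=c], [b=d]}} (2 elements).


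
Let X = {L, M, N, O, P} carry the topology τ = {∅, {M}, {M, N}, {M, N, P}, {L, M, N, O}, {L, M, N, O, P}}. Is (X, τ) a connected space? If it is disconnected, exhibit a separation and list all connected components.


(X, τ) is connected.

Find clopen sets (U ∈ τ with X ∖ U ∈ τ):
  U = ∅, X ∖ U = {L, M, N, O, P} — both open, so U is clopen.
  U = {L, M, N, O, P}, X ∖ U = ∅ — both open, so U is clopen.
Only trivial clopens (∅ and X) exist, so (X, τ) is connected.
Compute connected components by grouping points that agree on all clopens:
  component: {L, M, N, O, P}


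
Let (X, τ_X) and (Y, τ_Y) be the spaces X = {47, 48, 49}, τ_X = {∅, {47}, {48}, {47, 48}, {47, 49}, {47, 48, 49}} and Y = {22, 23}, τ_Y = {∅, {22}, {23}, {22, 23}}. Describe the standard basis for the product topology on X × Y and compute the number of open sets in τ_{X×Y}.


Basis B = {∅ × ∅, {47} × {22}, {47} × {23}, {48} × {22}, {48} × {23}, {47} × {22, 23}, {47, 48} × {22}, {47, 49} × {22}, {47, 48} × {23}, {47, 49} × {23}, {48} × {22, 23}, {47, 48, 49} × {22}, {47, 48, 49} × {23}, {47, 48} × {22, 23}, {47, 49} × {22, 23}, {47, 48, 49} × {22, 23}}; |τ_{X×Y}| = 36.

Enumerate products U × V with U ∈ τ_X, V ∈ τ_Y (deduplicated):
  ∅ × ∅ = {} (∅)
  {47} × {22} = {(47,22)}
  {47} × {23} = {(47,23)}
  {48} × {22} = {(48,22)}
  {48} × {23} = {(48,23)}
  {47} × {22, 23} = {(47,22), (47,23)}
  {47, 48} × {22} = {(47,22), (48,22)}
  {47, 49} × {22} = {(47,22), (49,22)}
  {47, 48} × {23} = {(47,23), (48,23)}
  {47, 49} × {23} = {(47,23), (49,23)}
  {48} × {22, 23} = {(48,22), (48,23)}
  {47, 48, 49} × {22} = {(47,22), (48,22), (49,22)}
  {47, 48, 49} × {23} = {(47,23), (48,23), (49,23)}
  {47, 48} × {22, 23} = {(47,22), (47,23), (48,22), (48,23)}
  {47, 49} × {22, 23} = {(47,22), (47,23), (49,22), (49,23)}
  {47, 48, 49} × {22, 23} = {(47,22), (47,23), (48,22), (48,23), (49,22), (49,23)}
These 16 distinct sets form the basis B.
Close under arbitrary unions to get τ_{X×Y}; counting gives |τ_{X×Y}| = 36.


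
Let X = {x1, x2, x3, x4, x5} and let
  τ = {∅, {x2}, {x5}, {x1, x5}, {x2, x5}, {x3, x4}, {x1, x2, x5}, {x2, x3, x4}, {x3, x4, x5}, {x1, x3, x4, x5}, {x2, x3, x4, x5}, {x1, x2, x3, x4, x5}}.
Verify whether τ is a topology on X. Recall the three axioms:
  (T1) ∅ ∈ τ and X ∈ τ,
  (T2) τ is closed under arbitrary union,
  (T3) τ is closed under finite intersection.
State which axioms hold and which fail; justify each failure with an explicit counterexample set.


τ IS a topology on X.

Axiom (T1): ∅ ∈ τ? Yes; X ∈ τ? Yes.
Axiom (T2/T3): check pairwise unions and intersections of members of τ.
All pairwise intersections and unions checked — each lies in τ. Therefore τ satisfies (T1), (T2), (T3): it IS a topology on X.


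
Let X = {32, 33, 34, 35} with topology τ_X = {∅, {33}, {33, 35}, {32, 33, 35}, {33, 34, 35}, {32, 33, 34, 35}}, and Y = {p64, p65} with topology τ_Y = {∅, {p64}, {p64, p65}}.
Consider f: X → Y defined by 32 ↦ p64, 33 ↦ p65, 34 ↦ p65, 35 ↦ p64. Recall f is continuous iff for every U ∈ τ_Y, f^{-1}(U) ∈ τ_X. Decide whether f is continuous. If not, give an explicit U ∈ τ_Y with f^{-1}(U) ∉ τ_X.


f is NOT continuous.

Compute f^{-1}(U) for each U ∈ τ_Y:
  U = ∅: f^{-1}(U) = ∅ ∈ τ_X ✓.
  U = {p64}: f^{-1}(U) = {32, 35} ∉ τ_X ✗.
  U = {p64, p65}: f^{-1}(U) = {32, 33, 34, 35} ∈ τ_X ✓.
Found U = {p64} with f^{-1}(U) = {32, 35} not in τ_X. Therefore f is NOT continuous.


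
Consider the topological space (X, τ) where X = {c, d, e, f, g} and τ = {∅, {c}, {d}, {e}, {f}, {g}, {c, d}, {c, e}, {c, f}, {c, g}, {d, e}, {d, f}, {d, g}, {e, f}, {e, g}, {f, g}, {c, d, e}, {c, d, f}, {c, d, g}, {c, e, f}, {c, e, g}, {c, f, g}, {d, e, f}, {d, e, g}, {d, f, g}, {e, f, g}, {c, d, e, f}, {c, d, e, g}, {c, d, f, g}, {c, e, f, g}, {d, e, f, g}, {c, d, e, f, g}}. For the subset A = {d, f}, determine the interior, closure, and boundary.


int(A) = {d, f}, cl(A) = {d, f}, ∂A = ∅.

Closed sets in (X, τ) are complements of opens:
  closed(X, τ) = {∅, {c}, {d}, {e}, {f}, {g}, {c, d}, {c, e}, {c, f}, {c, g}, {d, e}, {d, f}, {d, g}, {e, f}, {e, g}, {f, g}, {c, d, e}, {c, d, f}, {c, d, g}, {c, e, f}, {c, e, g}, {c, f, g}, {d, e, f}, {d, e, g}, {d, f, g}, {e, f, g}, {c, d, e, f}, {c, d, e, g}, {c, d, f, g}, {c, e, f, g}, {d, e, f, g}, {c, d, e, f, g}}.
int(A) = ⋃ {U ∈ τ : U ⊆ A}. Opens contained in A: ∅, {d}, {f}, {d, f}.
Taking the union of these: int(A) = {d, f}.
cl(A) = ⋂ {C closed : A ⊆ C}. Closed sets containing A: {d, f}, {c, d, f}, {d, e, f}, {d, f, g}, {c, d, e, f}, {c, d, f, g}, {d, e, f, g}, {c, d, e, f, g}.
Intersecting these: cl(A) = {d, f}.
∂A = cl(A) ∖ int(A) = {d, f} ∖ {d, f} = ∅.


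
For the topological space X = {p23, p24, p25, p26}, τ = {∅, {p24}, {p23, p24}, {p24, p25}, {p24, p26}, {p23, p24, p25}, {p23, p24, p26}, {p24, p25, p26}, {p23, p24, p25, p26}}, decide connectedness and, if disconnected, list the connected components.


(X, τ) is connected.

Find clopen sets (U ∈ τ with X ∖ U ∈ τ):
  U = ∅, X ∖ U = {p23, p24, p25, p26} — both open, so U is clopen.
  U = {p23, p24, p25, p26}, X ∖ U = ∅ — both open, so U is clopen.
Only trivial clopens (∅ and X) exist, so (X, τ) is connected.
Compute connected components by grouping points that agree on all clopens:
  component: {p23, p24, p25, p26}


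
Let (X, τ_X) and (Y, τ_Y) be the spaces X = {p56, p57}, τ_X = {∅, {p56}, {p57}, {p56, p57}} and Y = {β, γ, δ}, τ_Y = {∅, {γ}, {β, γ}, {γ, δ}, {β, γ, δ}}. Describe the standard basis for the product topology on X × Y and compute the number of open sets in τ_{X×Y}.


Basis B = {∅ × ∅, {p56} × {γ}, {p57} × {γ}, {p56} × {β, γ}, {p56} × {γ, δ}, {p56, p57} × {γ}, {p57} × {β, γ}, {p57} × {γ, δ}, {p56} × {β, γ, δ}, {p57} × {β, γ, δ}, {p56, p57} × {β, γ}, {p56, p57} × {γ, δ}, {p56, p57} × {β, γ, δ}}; |τ_{X×Y}| = 25.

Enumerate products U × V with U ∈ τ_X, V ∈ τ_Y (deduplicated):
  ∅ × ∅ = {} (∅)
  {p56} × {γ} = {(p56,γ)}
  {p57} × {γ} = {(p57,γ)}
  {p56} × {β, γ} = {(p56,β), (p56,γ)}
  {p56} × {γ, δ} = {(p56,γ), (p56,δ)}
  {p56, p57} × {γ} = {(p56,γ), (p57,γ)}
  {p57} × {β, γ} = {(p57,β), (p57,γ)}
  {p57} × {γ, δ} = {(p57,γ), (p57,δ)}
  {p56} × {β, γ, δ} = {(p56,β), (p56,γ), (p56,δ)}
  {p57} × {β, γ, δ} = {(p57,β), (p57,γ), (p57,δ)}
  {p56, p57} × {β, γ} = {(p56,β), (p56,γ), (p57,β), (p57,γ)}
  {p56, p57} × {γ, δ} = {(p56,γ), (p56,δ), (p57,γ), (p57,δ)}
  {p56, p57} × {β, γ, δ} = {(p56,β), (p56,γ), (p56,δ), (p57,β), (p57,γ), (p57,δ)}
These 13 distinct sets form the basis B.
Close under arbitrary unions to get τ_{X×Y}; counting gives |τ_{X×Y}| = 25.


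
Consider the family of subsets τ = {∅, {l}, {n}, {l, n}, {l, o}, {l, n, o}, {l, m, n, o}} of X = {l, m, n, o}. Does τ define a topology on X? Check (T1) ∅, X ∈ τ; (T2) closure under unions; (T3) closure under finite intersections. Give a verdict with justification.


τ IS a topology on X.

Axiom (T1): ∅ ∈ τ? Yes; X ∈ τ? Yes.
Axiom (T2/T3): check pairwise unions and intersections of members of τ.
All pairwise intersections and unions checked — each lies in τ. Therefore τ satisfies (T1), (T2), (T3): it IS a topology on X.


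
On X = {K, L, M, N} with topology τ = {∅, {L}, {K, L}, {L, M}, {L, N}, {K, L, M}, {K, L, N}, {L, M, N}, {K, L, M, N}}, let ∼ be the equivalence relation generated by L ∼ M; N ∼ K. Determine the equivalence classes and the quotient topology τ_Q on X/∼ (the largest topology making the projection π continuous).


X/∼ = {[K=N], [L=M]}; |τ_Q| = 3.

Equivalence classes: [K=N], [L=M].
Quotient map π: X → X/∼ sends K ↦ [K=N], L ↦ [L=M], M ↦ [L=M], N ↦ [K=N].
For each subset V ⊆ X/∼, compute π^{-1}(V) ⊆ X and check whether π^{-1}(V) ∈ τ. V is open in τ_Q iff π^{-1}(V) ∈ τ.
  V = {}: π^{-1}(V) = ∅ ∈ τ ✓.
  V = {[K=N]}: π^{-1}(V) = {K, N} ∉ τ ✗.
  V = {[L=M]}: π^{-1}(V) = {L, M} ∈ τ ✓.
  V = {[K=N], [L=M]}: π^{-1}(V) = {K, L, M, N} ∈ τ ✓.
Open sets in the quotient: τ_Q = {{}, {[L=M]}, {[K=N], [L=M]}} (3 elements).


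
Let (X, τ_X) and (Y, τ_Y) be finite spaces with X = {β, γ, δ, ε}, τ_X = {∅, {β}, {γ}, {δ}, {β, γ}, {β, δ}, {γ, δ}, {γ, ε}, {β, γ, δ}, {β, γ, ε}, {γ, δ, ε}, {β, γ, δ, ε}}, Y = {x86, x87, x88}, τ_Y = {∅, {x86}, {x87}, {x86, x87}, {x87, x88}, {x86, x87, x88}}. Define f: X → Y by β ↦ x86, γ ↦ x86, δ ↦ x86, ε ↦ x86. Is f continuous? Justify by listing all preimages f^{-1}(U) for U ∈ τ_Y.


f IS continuous.

Compute f^{-1}(U) for each U ∈ τ_Y:
  U = ∅: f^{-1}(U) = ∅ ∈ τ_X ✓.
  U = {x86}: f^{-1}(U) = {β, γ, δ, ε} ∈ τ_X ✓.
  U = {x87}: f^{-1}(U) = ∅ ∈ τ_X ✓.
  U = {x86, x87}: f^{-1}(U) = {β, γ, δ, ε} ∈ τ_X ✓.
  U = {x87, x88}: f^{-1}(U) = ∅ ∈ τ_X ✓.
  U = {x86, x87, x88}: f^{-1}(U) = {β, γ, δ, ε} ∈ τ_X ✓.
Every preimage lies in τ_X, so f IS continuous.


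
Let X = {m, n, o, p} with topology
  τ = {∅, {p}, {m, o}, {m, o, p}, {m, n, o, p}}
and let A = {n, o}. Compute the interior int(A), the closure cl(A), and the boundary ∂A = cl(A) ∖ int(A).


int(A) = ∅, cl(A) = {m, n, o}, ∂A = {m, n, o}.

Closed sets in (X, τ) are complements of opens:
  closed(X, τ) = {∅, {n}, {n, p}, {m, n, o}, {m, n, o, p}}.
int(A) = ⋃ {U ∈ τ : U ⊆ A}. Opens contained in A: ∅.
Taking the union of these: int(A) = ∅.
cl(A) = ⋂ {C closed : A ⊆ C}. Closed sets containing A: {m, n, o}, {m, n, o, p}.
Intersecting these: cl(A) = {m, n, o}.
∂A = cl(A) ∖ int(A) = {m, n, o} ∖ ∅ = {m, n, o}.


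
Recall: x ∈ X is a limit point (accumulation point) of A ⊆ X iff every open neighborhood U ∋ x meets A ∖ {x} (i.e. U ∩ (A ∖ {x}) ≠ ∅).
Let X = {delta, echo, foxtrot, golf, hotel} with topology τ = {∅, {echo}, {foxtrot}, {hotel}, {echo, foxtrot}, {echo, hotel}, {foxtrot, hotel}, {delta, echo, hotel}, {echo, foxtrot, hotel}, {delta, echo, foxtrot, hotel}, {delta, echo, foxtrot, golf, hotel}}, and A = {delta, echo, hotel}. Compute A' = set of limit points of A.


A' = {delta, golf}

For each x ∈ X, list the open sets U ∈ τ with x ∈ U, then check whether U ∩ (A ∖ {x}) ≠ ∅ for every such U.
  x = delta: opens ∋ x are {delta, echo, hotel}, {delta, echo, foxtrot, hotel}, {delta, echo, foxtrot, golf, hotel}; each meets A ∖ {delta}, so x IS a limit point.
  x = echo: open {echo} ∋ x has {echo} ∩ (A ∖ {echo}) = ∅, so x is NOT a limit point.
  x = foxtrot: open {foxtrot} ∋ x has {foxtrot} ∩ (A ∖ {foxtrot}) = ∅, so x is NOT a limit point.
  x = golf: opens ∋ x are {delta, echo, foxtrot, golf, hotel}; each meets A ∖ {golf}, so x IS a limit point.
  x = hotel: open {hotel} ∋ x has {hotel} ∩ (A ∖ {hotel}) = ∅, so x is NOT a limit point.
Collecting: A' = {delta, golf}.


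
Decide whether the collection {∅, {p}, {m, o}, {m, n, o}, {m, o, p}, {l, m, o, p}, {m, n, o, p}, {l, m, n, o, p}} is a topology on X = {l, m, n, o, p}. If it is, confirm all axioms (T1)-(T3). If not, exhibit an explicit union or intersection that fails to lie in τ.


τ IS a topology on X.

Axiom (T1): ∅ ∈ τ? Yes; X ∈ τ? Yes.
Axiom (T2/T3): check pairwise unions and intersections of members of τ.
All pairwise intersections and unions checked — each lies in τ. Therefore τ satisfies (T1), (T2), (T3): it IS a topology on X.


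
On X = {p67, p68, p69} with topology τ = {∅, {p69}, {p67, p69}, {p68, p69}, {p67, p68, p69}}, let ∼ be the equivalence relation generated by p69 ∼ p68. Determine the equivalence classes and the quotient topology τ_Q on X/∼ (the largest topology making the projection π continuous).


X/∼ = {[p67], [p68=p69]}; |τ_Q| = 3.

Equivalence classes: [p67], [p68=p69].
Quotient map π: X → X/∼ sends p67 ↦ [p67], p68 ↦ [p68=p69], p69 ↦ [p68=p69].
For each subset V ⊆ X/∼, compute π^{-1}(V) ⊆ X and check whether π^{-1}(V) ∈ τ. V is open in τ_Q iff π^{-1}(V) ∈ τ.
  V = {}: π^{-1}(V) = ∅ ∈ τ ✓.
  V = {[p67]}: π^{-1}(V) = {p67} ∉ τ ✗.
  V = {[p68=p69]}: π^{-1}(V) = {p68, p69} ∈ τ ✓.
  V = {[p67], [p68=p69]}: π^{-1}(V) = {p67, p68, p69} ∈ τ ✓.
Open sets in the quotient: τ_Q = {{}, {[p68=p69]}, {[p67], [p68=p69]}} (3 elements).


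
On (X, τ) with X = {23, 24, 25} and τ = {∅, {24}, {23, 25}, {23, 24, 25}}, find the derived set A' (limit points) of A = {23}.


A' = {25}

For each x ∈ X, list the open sets U ∈ τ with x ∈ U, then check whether U ∩ (A ∖ {x}) ≠ ∅ for every such U.
  x = 23: open {23, 25} ∋ x has {23, 25} ∩ (A ∖ {23}) = ∅, so x is NOT a limit point.
  x = 24: open {24} ∋ x has {24} ∩ (A ∖ {24}) = ∅, so x is NOT a limit point.
  x = 25: opens ∋ x are {23, 25}, {23, 24, 25}; each meets A ∖ {25}, so x IS a limit point.
Collecting: A' = {25}.


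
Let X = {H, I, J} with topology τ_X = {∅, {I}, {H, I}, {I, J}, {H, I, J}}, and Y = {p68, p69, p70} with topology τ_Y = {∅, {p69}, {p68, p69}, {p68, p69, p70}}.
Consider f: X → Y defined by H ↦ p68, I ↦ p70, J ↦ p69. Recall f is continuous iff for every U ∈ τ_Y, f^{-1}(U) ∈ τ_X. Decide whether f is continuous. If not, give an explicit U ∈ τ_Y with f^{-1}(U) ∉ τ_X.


f is NOT continuous.

Compute f^{-1}(U) for each U ∈ τ_Y:
  U = ∅: f^{-1}(U) = ∅ ∈ τ_X ✓.
  U = {p69}: f^{-1}(U) = {J} ∉ τ_X ✗.
  U = {p68, p69}: f^{-1}(U) = {H, J} ∉ τ_X ✗.
  U = {p68, p69, p70}: f^{-1}(U) = {H, I, J} ∈ τ_X ✓.
Found U = {p69} with f^{-1}(U) = {J} not in τ_X. Therefore f is NOT continuous.


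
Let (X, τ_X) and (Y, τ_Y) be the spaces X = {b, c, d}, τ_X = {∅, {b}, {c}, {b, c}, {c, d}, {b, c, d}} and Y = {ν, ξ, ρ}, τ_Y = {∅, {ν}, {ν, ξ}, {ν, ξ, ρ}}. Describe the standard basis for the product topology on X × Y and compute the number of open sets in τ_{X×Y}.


Basis B = {∅ × ∅, {b} × {ν}, {c} × {ν}, {b} × {ν, ξ}, {b, c} × {ν}, {c} × {ν, ξ}, {c, d} × {ν}, {b} × {ν, ξ, ρ}, {b, c, d} × {ν}, {c} × {ν, ξ, ρ}, {b, c} × {ν, ξ}, {c, d} × {ν, ξ}, {b, c} × {ν, ξ, ρ}, {b, c, d} × {ν, ξ}, {c, d} × {ν, ξ, ρ}, {b, c, d} × {ν, ξ, ρ}}; |τ_{X×Y}| = 40.

Enumerate products U × V with U ∈ τ_X, V ∈ τ_Y (deduplicated):
  ∅ × ∅ = {} (∅)
  {b} × {ν} = {(b,ν)}
  {c} × {ν} = {(c,ν)}
  {b} × {ν, ξ} = {(b,ν), (b,ξ)}
  {b, c} × {ν} = {(b,ν), (c,ν)}
  {c} × {ν, ξ} = {(c,ν), (c,ξ)}
  {c, d} × {ν} = {(c,ν), (d,ν)}
  {b} × {ν, ξ, ρ} = {(b,ν), (b,ξ), (b,ρ)}
  {b, c, d} × {ν} = {(b,ν), (c,ν), (d,ν)}
  {c} × {ν, ξ, ρ} = {(c,ν), (c,ξ), (c,ρ)}
  {b, c} × {ν, ξ} = {(b,ν), (b,ξ), (c,ν), (c,ξ)}
  {c, d} × {ν, ξ} = {(c,ν), (c,ξ), (d,ν), (d,ξ)}
  {b, c} × {ν, ξ, ρ} = {(b,ν), (b,ξ), (b,ρ), (c,ν), (c,ξ), (c,ρ)}
  {b, c, d} × {ν, ξ} = {(b,ν), (b,ξ), (c,ν), (c,ξ), (d,ν), (d,ξ)}
  {c, d} × {ν, ξ, ρ} = {(c,ν), (c,ξ), (c,ρ), (d,ν), (d,ξ), (d,ρ)}
  {b, c, d} × {ν, ξ, ρ} = {(b,ν), (b,ξ), (b,ρ), (c,ν), (c,ξ), (c,ρ), (d,ν), (d,ξ), (d,ρ)}
These 16 distinct sets form the basis B.
Close under arbitrary unions to get τ_{X×Y}; counting gives |τ_{X×Y}| = 40.


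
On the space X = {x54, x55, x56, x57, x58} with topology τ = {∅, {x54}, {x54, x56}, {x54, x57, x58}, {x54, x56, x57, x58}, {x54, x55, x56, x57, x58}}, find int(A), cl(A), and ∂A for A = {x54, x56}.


int(A) = {x54, x56}, cl(A) = {x54, x55, x56, x57, x58}, ∂A = {x55, x57, x58}.

Closed sets in (X, τ) are complements of opens:
  closed(X, τ) = {∅, {x55}, {x55, x56}, {x55, x57, x58}, {x55, x56, x57, x58}, {x54, x55, x56, x57, x58}}.
int(A) = ⋃ {U ∈ τ : U ⊆ A}. Opens contained in A: ∅, {x54}, {x54, x56}.
Taking the union of these: int(A) = {x54, x56}.
cl(A) = ⋂ {C closed : A ⊆ C}. Closed sets containing A: {x54, x55, x56, x57, x58}.
Intersecting these: cl(A) = {x54, x55, x56, x57, x58}.
∂A = cl(A) ∖ int(A) = {x54, x55, x56, x57, x58} ∖ {x54, x56} = {x55, x57, x58}.


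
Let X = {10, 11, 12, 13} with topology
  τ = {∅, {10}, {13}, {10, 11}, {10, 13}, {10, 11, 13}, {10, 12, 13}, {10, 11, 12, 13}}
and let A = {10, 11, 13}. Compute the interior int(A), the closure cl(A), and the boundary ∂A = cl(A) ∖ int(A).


int(A) = {10, 11, 13}, cl(A) = {10, 11, 12, 13}, ∂A = {12}.

Closed sets in (X, τ) are complements of opens:
  closed(X, τ) = {∅, {11}, {12}, {11, 12}, {12, 13}, {10, 11, 12}, {11, 12, 13}, {10, 11, 12, 13}}.
int(A) = ⋃ {U ∈ τ : U ⊆ A}. Opens contained in A: ∅, {10}, {13}, {10, 11}, {10, 13}, {10, 11, 13}.
Taking the union of these: int(A) = {10, 11, 13}.
cl(A) = ⋂ {C closed : A ⊆ C}. Closed sets containing A: {10, 11, 12, 13}.
Intersecting these: cl(A) = {10, 11, 12, 13}.
∂A = cl(A) ∖ int(A) = {10, 11, 12, 13} ∖ {10, 11, 13} = {12}.


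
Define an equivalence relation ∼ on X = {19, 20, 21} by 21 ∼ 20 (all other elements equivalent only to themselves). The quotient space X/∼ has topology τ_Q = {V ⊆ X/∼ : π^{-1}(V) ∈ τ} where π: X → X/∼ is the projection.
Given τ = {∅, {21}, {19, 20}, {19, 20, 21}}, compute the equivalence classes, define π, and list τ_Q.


X/∼ = {[19], [20=21]}; |τ_Q| = 2.

Equivalence classes: [19], [20=21].
Quotient map π: X → X/∼ sends 19 ↦ [19], 20 ↦ [20=21], 21 ↦ [20=21].
For each subset V ⊆ X/∼, compute π^{-1}(V) ⊆ X and check whether π^{-1}(V) ∈ τ. V is open in τ_Q iff π^{-1}(V) ∈ τ.
  V = {}: π^{-1}(V) = ∅ ∈ τ ✓.
  V = {[19]}: π^{-1}(V) = {19} ∉ τ ✗.
  V = {[20=21]}: π^{-1}(V) = {20, 21} ∉ τ ✗.
  V = {[19], [20=21]}: π^{-1}(V) = {19, 20, 21} ∈ τ ✓.
Open sets in the quotient: τ_Q = {{}, {[19], [20=21]}} (2 elements).


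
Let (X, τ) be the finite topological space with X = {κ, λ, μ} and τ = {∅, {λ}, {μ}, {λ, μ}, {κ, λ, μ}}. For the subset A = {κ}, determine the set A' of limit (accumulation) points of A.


A' = ∅

For each x ∈ X, list the open sets U ∈ τ with x ∈ U, then check whether U ∩ (A ∖ {x}) ≠ ∅ for every such U.
  x = κ: open {κ, λ, μ} ∋ x has {κ, λ, μ} ∩ (A ∖ {κ}) = ∅, so x is NOT a limit point.
  x = λ: open {λ} ∋ x has {λ} ∩ (A ∖ {λ}) = ∅, so x is NOT a limit point.
  x = μ: open {μ} ∋ x has {μ} ∩ (A ∖ {μ}) = ∅, so x is NOT a limit point.
Collecting: A' = ∅.


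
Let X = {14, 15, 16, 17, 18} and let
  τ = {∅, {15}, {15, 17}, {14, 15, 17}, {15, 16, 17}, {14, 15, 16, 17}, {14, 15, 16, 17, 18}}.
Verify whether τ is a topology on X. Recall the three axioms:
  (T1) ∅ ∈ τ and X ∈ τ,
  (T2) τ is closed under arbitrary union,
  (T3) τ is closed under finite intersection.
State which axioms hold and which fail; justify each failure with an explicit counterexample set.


τ IS a topology on X.

Axiom (T1): ∅ ∈ τ? Yes; X ∈ τ? Yes.
Axiom (T2/T3): check pairwise unions and intersections of members of τ.
All pairwise intersections and unions checked — each lies in τ. Therefore τ satisfies (T1), (T2), (T3): it IS a topology on X.


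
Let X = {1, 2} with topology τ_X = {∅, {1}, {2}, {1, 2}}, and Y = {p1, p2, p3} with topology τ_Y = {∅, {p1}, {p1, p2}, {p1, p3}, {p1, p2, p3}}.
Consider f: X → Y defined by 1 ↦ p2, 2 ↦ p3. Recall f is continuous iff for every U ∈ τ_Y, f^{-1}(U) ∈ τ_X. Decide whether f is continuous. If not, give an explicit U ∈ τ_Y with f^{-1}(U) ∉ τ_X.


f IS continuous.

Compute f^{-1}(U) for each U ∈ τ_Y:
  U = ∅: f^{-1}(U) = ∅ ∈ τ_X ✓.
  U = {p1}: f^{-1}(U) = ∅ ∈ τ_X ✓.
  U = {p1, p2}: f^{-1}(U) = {1} ∈ τ_X ✓.
  U = {p1, p3}: f^{-1}(U) = {2} ∈ τ_X ✓.
  U = {p1, p2, p3}: f^{-1}(U) = {1, 2} ∈ τ_X ✓.
Every preimage lies in τ_X, so f IS continuous.


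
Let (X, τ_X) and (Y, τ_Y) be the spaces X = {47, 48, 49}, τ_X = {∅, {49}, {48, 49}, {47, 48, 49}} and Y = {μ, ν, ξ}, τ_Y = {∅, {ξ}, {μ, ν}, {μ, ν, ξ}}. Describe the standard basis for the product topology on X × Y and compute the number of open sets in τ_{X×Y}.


Basis B = {∅ × ∅, {49} × {ξ}, {48, 49} × {ξ}, {49} × {μ, ν}, {47, 48, 49} × {ξ}, {49} × {μ, ν, ξ}, {48, 49} × {μ, ν}, {47, 48, 49} × {μ, ν}, {48, 49} × {μ, ν, ξ}, {47, 48, 49} × {μ, ν, ξ}}; |τ_{X×Y}| = 16.

Enumerate products U × V with U ∈ τ_X, V ∈ τ_Y (deduplicated):
  ∅ × ∅ = {} (∅)
  {49} × {ξ} = {(49,ξ)}
  {48, 49} × {ξ} = {(48,ξ), (49,ξ)}
  {49} × {μ, ν} = {(49,μ), (49,ν)}
  {47, 48, 49} × {ξ} = {(47,ξ), (48,ξ), (49,ξ)}
  {49} × {μ, ν, ξ} = {(49,μ), (49,ν), (49,ξ)}
  {48, 49} × {μ, ν} = {(48,μ), (48,ν), (49,μ), (49,ν)}
  {47, 48, 49} × {μ, ν} = {(47,μ), (47,ν), (48,μ), (48,ν), (49,μ), (49,ν)}
  {48, 49} × {μ, ν, ξ} = {(48,μ), (48,ν), (48,ξ), (49,μ), (49,ν), (49,ξ)}
  {47, 48, 49} × {μ, ν, ξ} = {(47,μ), (47,ν), (47,ξ), (48,μ), (48,ν), (48,ξ), (49,μ), (49,ν), (49,ξ)}
These 10 distinct sets form the basis B.
Close under arbitrary unions to get τ_{X×Y}; counting gives |τ_{X×Y}| = 16.


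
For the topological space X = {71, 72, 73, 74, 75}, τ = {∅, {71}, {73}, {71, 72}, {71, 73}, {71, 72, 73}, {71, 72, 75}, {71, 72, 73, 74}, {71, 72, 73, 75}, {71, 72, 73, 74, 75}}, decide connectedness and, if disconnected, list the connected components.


(X, τ) is connected.

Find clopen sets (U ∈ τ with X ∖ U ∈ τ):
  U = ∅, X ∖ U = {71, 72, 73, 74, 75} — both open, so U is clopen.
  U = {71, 72, 73, 74, 75}, X ∖ U = ∅ — both open, so U is clopen.
Only trivial clopens (∅ and X) exist, so (X, τ) is connected.
Compute connected components by grouping points that agree on all clopens:
  component: {71, 72, 73, 74, 75}


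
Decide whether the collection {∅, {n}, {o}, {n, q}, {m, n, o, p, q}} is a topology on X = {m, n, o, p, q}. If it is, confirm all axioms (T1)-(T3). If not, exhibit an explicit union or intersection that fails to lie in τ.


τ is NOT a topology on X.

Axiom (T1): ∅ ∈ τ? Yes; X ∈ τ? Yes.
Axiom (T2/T3): check pairwise unions and intersections of members of τ.
Counterexample for (T2): {n} ∪ {o} = {n, o} ∉ τ. Therefore τ is NOT a topology.


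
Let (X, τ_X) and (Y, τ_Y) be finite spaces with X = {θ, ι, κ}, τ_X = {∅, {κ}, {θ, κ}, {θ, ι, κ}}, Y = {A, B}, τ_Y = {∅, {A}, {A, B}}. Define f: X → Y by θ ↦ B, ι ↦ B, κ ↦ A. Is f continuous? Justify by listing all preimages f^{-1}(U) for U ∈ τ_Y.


f IS continuous.

Compute f^{-1}(U) for each U ∈ τ_Y:
  U = ∅: f^{-1}(U) = ∅ ∈ τ_X ✓.
  U = {A}: f^{-1}(U) = {κ} ∈ τ_X ✓.
  U = {A, B}: f^{-1}(U) = {θ, ι, κ} ∈ τ_X ✓.
Every preimage lies in τ_X, so f IS continuous.


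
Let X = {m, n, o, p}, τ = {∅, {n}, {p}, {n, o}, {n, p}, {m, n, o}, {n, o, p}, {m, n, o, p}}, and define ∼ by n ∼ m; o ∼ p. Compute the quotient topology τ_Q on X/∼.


X/∼ = {[m=n], [o=p]}; |τ_Q| = 2.

Equivalence classes: [m=n], [o=p].
Quotient map π: X → X/∼ sends m ↦ [m=n], n ↦ [m=n], o ↦ [o=p], p ↦ [o=p].
For each subset V ⊆ X/∼, compute π^{-1}(V) ⊆ X and check whether π^{-1}(V) ∈ τ. V is open in τ_Q iff π^{-1}(V) ∈ τ.
  V = {}: π^{-1}(V) = ∅ ∈ τ ✓.
  V = {[m=n]}: π^{-1}(V) = {m, n} ∉ τ ✗.
  V = {[o=p]}: π^{-1}(V) = {o, p} ∉ τ ✗.
  V = {[m=n], [o=p]}: π^{-1}(V) = {m, n, o, p} ∈ τ ✓.
Open sets in the quotient: τ_Q = {{}, {[m=n], [o=p]}} (2 elements).


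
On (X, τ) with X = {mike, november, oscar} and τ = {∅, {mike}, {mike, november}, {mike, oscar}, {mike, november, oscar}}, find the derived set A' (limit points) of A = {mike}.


A' = {november, oscar}

For each x ∈ X, list the open sets U ∈ τ with x ∈ U, then check whether U ∩ (A ∖ {x}) ≠ ∅ for every such U.
  x = mike: open {mike} ∋ x has {mike} ∩ (A ∖ {mike}) = ∅, so x is NOT a limit point.
  x = november: opens ∋ x are {mike, november}, {mike, november, oscar}; each meets A ∖ {november}, so x IS a limit point.
  x = oscar: opens ∋ x are {mike, oscar}, {mike, november, oscar}; each meets A ∖ {oscar}, so x IS a limit point.
Collecting: A' = {november, oscar}.


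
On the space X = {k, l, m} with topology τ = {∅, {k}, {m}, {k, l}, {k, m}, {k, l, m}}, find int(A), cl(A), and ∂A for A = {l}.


int(A) = ∅, cl(A) = {l}, ∂A = {l}.

Closed sets in (X, τ) are complements of opens:
  closed(X, τ) = {∅, {l}, {m}, {k, l}, {l, m}, {k, l, m}}.
int(A) = ⋃ {U ∈ τ : U ⊆ A}. Opens contained in A: ∅.
Taking the union of these: int(A) = ∅.
cl(A) = ⋂ {C closed : A ⊆ C}. Closed sets containing A: {l}, {k, l}, {l, m}, {k, l, m}.
Intersecting these: cl(A) = {l}.
∂A = cl(A) ∖ int(A) = {l} ∖ ∅ = {l}.


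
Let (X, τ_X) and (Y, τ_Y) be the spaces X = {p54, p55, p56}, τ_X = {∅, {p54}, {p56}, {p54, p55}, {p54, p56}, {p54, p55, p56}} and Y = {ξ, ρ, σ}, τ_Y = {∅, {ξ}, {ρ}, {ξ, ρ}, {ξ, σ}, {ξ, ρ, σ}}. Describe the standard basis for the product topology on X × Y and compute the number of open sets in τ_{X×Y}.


Basis B = {∅ × ∅, {p54} × {ξ}, {p54} × {ρ}, {p56} × {ξ}, {p56} × {ρ}, {p54} × {ξ, ρ}, {p54} × {ξ, σ}, {p54, p55} × {ξ}, {p54, p56} × {ξ}, {p54, p55} × {ρ}, {p54, p56} × {ρ}, {p56} × {ξ, ρ}, {p56} × {ξ, σ}, {p54} × {ξ, ρ, σ}, {p54, p55, p56} × {ξ}, {p54, p55, p56} × {ρ}, {p56} × {ξ, ρ, σ}, {p54, p55} × {ξ, ρ}, {p54, p56} × {ξ, ρ}, {p54, p55} × {ξ, σ}, {p54, p56} × {ξ, σ}, {p54, p55} × {ξ, ρ, σ}, {p54, p56} × {ξ, ρ, σ}, {p54, p55, p56} × {ξ, ρ}, {p54, p55, p56} × {ξ, σ}, {p54, p55, p56} × {ξ, ρ, σ}}; |τ_{X×Y}| = 108.

Enumerate products U × V with U ∈ τ_X, V ∈ τ_Y (deduplicated):
  ∅ × ∅ = {} (∅)
  {p54} × {ξ} = {(p54,ξ)}
  {p54} × {ρ} = {(p54,ρ)}
  {p56} × {ξ} = {(p56,ξ)}
  {p56} × {ρ} = {(p56,ρ)}
  {p54} × {ξ, ρ} = {(p54,ξ), (p54,ρ)}
  {p54} × {ξ, σ} = {(p54,ξ), (p54,σ)}
  {p54, p55} × {ξ} = {(p54,ξ), (p55,ξ)}
  {p54, p56} × {ξ} = {(p54,ξ), (p56,ξ)}
  {p54, p55} × {ρ} = {(p54,ρ), (p55,ρ)}
  {p54, p56} × {ρ} = {(p54,ρ), (p56,ρ)}
  {p56} × {ξ, ρ} = {(p56,ξ), (p56,ρ)}
  {p56} × {ξ, σ} = {(p56,ξ), (p56,σ)}
  {p54} × {ξ, ρ, σ} = {(p54,ξ), (p54,ρ), (p54,σ)}
  {p54, p55, p56} × {ξ} = {(p54,ξ), (p55,ξ), (p56,ξ)}
  {p54, p55, p56} × {ρ} = {(p54,ρ), (p55,ρ), (p56,ρ)}
  {p56} × {ξ, ρ, σ} = {(p56,ξ), (p56,ρ), (p56,σ)}
  {p54, p55} × {ξ, ρ} = {(p54,ξ), (p54,ρ), (p55,ξ), (p55,ρ)}
  {p54, p56} × {ξ, ρ} = {(p54,ξ), (p54,ρ), (p56,ξ), (p56,ρ)}
  {p54, p55} × {ξ, σ} = {(p54,ξ), (p54,σ), (p55,ξ), (p55,σ)}
  {p54, p56} × {ξ, σ} = {(p54,ξ), (p54,σ), (p56,ξ), (p56,σ)}
  {p54, p55} × {ξ, ρ, σ} = {(p54,ξ), (p54,ρ), (p54,σ), (p55,ξ), (p55,ρ), (p55,σ)}
  {p54, p56} × {ξ, ρ, σ} = {(p54,ξ), (p54,ρ), (p54,σ), (p56,ξ), (p56,ρ), (p56,σ)}
  {p54, p55, p56} × {ξ, ρ} = {(p54,ξ), (p54,ρ), (p55,ξ), (p55,ρ), (p56,ξ), (p56,ρ)}
  {p54, p55, p56} × {ξ, σ} = {(p54,ξ), (p54,σ), (p55,ξ), (p55,σ), (p56,ξ), (p56,σ)}
  {p54, p55, p56} × {ξ, ρ, σ} = {(p54,ξ), (p54,ρ), (p54,σ), (p55,ξ), (p55,ρ), (p55,σ), (p56,ξ), (p56,ρ), (p56,σ)}
These 26 distinct sets form the basis B.
Close under arbitrary unions to get τ_{X×Y}; counting gives |τ_{X×Y}| = 108.


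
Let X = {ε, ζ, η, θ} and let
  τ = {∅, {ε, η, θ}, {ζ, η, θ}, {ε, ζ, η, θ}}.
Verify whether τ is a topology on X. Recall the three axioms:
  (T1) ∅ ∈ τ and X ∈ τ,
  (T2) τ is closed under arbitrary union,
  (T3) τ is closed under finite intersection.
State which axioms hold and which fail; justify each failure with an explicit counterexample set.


τ is NOT a topology on X.

Axiom (T1): ∅ ∈ τ? Yes; X ∈ τ? Yes.
Axiom (T2/T3): check pairwise unions and intersections of members of τ.
Counterexample for (T3): {ε, η, θ} ∩ {ζ, η, θ} = {η, θ} ∉ τ. Therefore τ is NOT a topology.


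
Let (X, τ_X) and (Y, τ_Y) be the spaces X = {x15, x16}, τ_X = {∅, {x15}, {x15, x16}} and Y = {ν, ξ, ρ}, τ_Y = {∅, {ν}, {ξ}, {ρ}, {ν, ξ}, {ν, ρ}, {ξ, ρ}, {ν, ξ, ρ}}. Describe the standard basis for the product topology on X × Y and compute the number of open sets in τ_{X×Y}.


Basis B = {∅ × ∅, {x15} × {ν}, {x15} × {ξ}, {x15} × {ρ}, {x15} × {ν, ξ}, {x15} × {ν, ρ}, {x15, x16} × {ν}, {x15} × {ξ, ρ}, {x15, x16} × {ξ}, {x15, x16} × {ρ}, {x15} × {ν, ξ, ρ}, {x15, x16} × {ν, ξ}, {x15, x16} × {ν, ρ}, {x15, x16} × {ξ, ρ}, {x15, x16} × {ν, ξ, ρ}}; |τ_{X×Y}| = 27.

Enumerate products U × V with U ∈ τ_X, V ∈ τ_Y (deduplicated):
  ∅ × ∅ = {} (∅)
  {x15} × {ν} = {(x15,ν)}
  {x15} × {ξ} = {(x15,ξ)}
  {x15} × {ρ} = {(x15,ρ)}
  {x15} × {ν, ξ} = {(x15,ν), (x15,ξ)}
  {x15} × {ν, ρ} = {(x15,ν), (x15,ρ)}
  {x15, x16} × {ν} = {(x15,ν), (x16,ν)}
  {x15} × {ξ, ρ} = {(x15,ξ), (x15,ρ)}
  {x15, x16} × {ξ} = {(x15,ξ), (x16,ξ)}
  {x15, x16} × {ρ} = {(x15,ρ), (x16,ρ)}
  {x15} × {ν, ξ, ρ} = {(x15,ν), (x15,ξ), (x15,ρ)}
  {x15, x16} × {ν, ξ} = {(x15,ν), (x15,ξ), (x16,ν), (x16,ξ)}
  {x15, x16} × {ν, ρ} = {(x15,ν), (x15,ρ), (x16,ν), (x16,ρ)}
  {x15, x16} × {ξ, ρ} = {(x15,ξ), (x15,ρ), (x16,ξ), (x16,ρ)}
  {x15, x16} × {ν, ξ, ρ} = {(x15,ν), (x15,ξ), (x15,ρ), (x16,ν), (x16,ξ), (x16,ρ)}
These 15 distinct sets form the basis B.
Close under arbitrary unions to get τ_{X×Y}; counting gives |τ_{X×Y}| = 27.


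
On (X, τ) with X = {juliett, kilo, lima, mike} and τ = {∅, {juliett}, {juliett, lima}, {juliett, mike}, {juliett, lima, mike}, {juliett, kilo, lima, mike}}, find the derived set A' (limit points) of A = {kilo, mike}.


A' = {kilo}

For each x ∈ X, list the open sets U ∈ τ with x ∈ U, then check whether U ∩ (A ∖ {x}) ≠ ∅ for every such U.
  x = juliett: open {juliett} ∋ x has {juliett} ∩ (A ∖ {juliett}) = ∅, so x is NOT a limit point.
  x = kilo: opens ∋ x are {juliett, kilo, lima, mike}; each meets A ∖ {kilo}, so x IS a limit point.
  x = lima: open {juliett, lima} ∋ x has {juliett, lima} ∩ (A ∖ {lima}) = ∅, so x is NOT a limit point.
  x = mike: open {juliett, mike} ∋ x has {juliett, mike} ∩ (A ∖ {mike}) = ∅, so x is NOT a limit point.
Collecting: A' = {kilo}.


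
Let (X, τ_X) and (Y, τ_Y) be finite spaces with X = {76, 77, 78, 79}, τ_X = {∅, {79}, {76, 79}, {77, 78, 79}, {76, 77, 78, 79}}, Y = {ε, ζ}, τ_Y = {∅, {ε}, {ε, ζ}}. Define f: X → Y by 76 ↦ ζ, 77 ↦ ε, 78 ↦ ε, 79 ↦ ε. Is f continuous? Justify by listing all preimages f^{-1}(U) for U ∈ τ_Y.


f IS continuous.

Compute f^{-1}(U) for each U ∈ τ_Y:
  U = ∅: f^{-1}(U) = ∅ ∈ τ_X ✓.
  U = {ε}: f^{-1}(U) = {77, 78, 79} ∈ τ_X ✓.
  U = {ε, ζ}: f^{-1}(U) = {76, 77, 78, 79} ∈ τ_X ✓.
Every preimage lies in τ_X, so f IS continuous.


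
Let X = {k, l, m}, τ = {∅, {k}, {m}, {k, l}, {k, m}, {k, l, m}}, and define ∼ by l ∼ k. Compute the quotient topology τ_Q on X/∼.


X/∼ = {[k=l], [m]}; |τ_Q| = 4.

Equivalence classes: [k=l], [m].
Quotient map π: X → X/∼ sends k ↦ [k=l], l ↦ [k=l], m ↦ [m].
For each subset V ⊆ X/∼, compute π^{-1}(V) ⊆ X and check whether π^{-1}(V) ∈ τ. V is open in τ_Q iff π^{-1}(V) ∈ τ.
  V = {}: π^{-1}(V) = ∅ ∈ τ ✓.
  V = {[k=l]}: π^{-1}(V) = {k, l} ∈ τ ✓.
  V = {[m]}: π^{-1}(V) = {m} ∈ τ ✓.
  V = {[k=l], [m]}: π^{-1}(V) = {k, l, m} ∈ τ ✓.
Open sets in the quotient: τ_Q = {{}, {[k=l]}, {[m]}, {[k=l], [m]}} (4 elements).


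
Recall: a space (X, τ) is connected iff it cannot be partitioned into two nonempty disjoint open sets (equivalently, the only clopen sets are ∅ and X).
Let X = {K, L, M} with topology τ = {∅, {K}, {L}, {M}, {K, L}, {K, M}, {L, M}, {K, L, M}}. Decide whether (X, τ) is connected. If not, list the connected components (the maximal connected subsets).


(X, τ) is disconnected; components = [{K}, {L}, {M}].

Find clopen sets (U ∈ τ with X ∖ U ∈ τ):
  U = ∅, X ∖ U = {K, L, M} — both open, so U is clopen.
  U = {K}, X ∖ U = {L, M} — both open, so U is clopen.
  U = {L}, X ∖ U = {K, M} — both open, so U is clopen.
  U = {M}, X ∖ U = {K, L} — both open, so U is clopen.
  U = {K, L}, X ∖ U = {M} — both open, so U is clopen.
  U = {K, M}, X ∖ U = {L} — both open, so U is clopen.
  U = {L, M}, X ∖ U = {K} — both open, so U is clopen.
  U = {K, L, M}, X ∖ U = ∅ — both open, so U is clopen.
Nontrivial clopen(s) exist: e.g. {K, L}. So (X, τ) is disconnected.
Compute connected components by grouping points that agree on all clopens:
  component: {K}
  component: {L}
  component: {M}


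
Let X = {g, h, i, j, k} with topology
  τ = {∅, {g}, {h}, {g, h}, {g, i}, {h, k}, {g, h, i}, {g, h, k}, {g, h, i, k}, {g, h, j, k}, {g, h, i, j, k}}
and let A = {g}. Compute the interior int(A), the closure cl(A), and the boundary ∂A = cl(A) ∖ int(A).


int(A) = {g}, cl(A) = {g, i, j}, ∂A = {i, j}.

Closed sets in (X, τ) are complements of opens:
  closed(X, τ) = {∅, {i}, {j}, {i, j}, {j, k}, {g, i, j}, {h, j, k}, {i, j, k}, {g, i, j, k}, {h, i, j, k}, {g, h, i, j, k}}.
int(A) = ⋃ {U ∈ τ : U ⊆ A}. Opens contained in A: ∅, {g}.
Taking the union of these: int(A) = {g}.
cl(A) = ⋂ {C closed : A ⊆ C}. Closed sets containing A: {g, i, j}, {g, i, j, k}, {g, h, i, j, k}.
Intersecting these: cl(A) = {g, i, j}.
∂A = cl(A) ∖ int(A) = {g, i, j} ∖ {g} = {i, j}.


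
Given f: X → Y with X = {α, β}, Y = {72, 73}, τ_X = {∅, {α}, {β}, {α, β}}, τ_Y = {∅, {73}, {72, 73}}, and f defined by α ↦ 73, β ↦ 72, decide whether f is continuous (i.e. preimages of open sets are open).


f IS continuous.

Compute f^{-1}(U) for each U ∈ τ_Y:
  U = ∅: f^{-1}(U) = ∅ ∈ τ_X ✓.
  U = {73}: f^{-1}(U) = {α} ∈ τ_X ✓.
  U = {72, 73}: f^{-1}(U) = {α, β} ∈ τ_X ✓.
Every preimage lies in τ_X, so f IS continuous.


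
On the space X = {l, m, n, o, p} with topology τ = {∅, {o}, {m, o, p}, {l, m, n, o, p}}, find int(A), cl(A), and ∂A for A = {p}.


int(A) = ∅, cl(A) = {l, m, n, p}, ∂A = {l, m, n, p}.

Closed sets in (X, τ) are complements of opens:
  closed(X, τ) = {∅, {l, n}, {l, m, n, p}, {l, m, n, o, p}}.
int(A) = ⋃ {U ∈ τ : U ⊆ A}. Opens contained in A: ∅.
Taking the union of these: int(A) = ∅.
cl(A) = ⋂ {C closed : A ⊆ C}. Closed sets containing A: {l, m, n, p}, {l, m, n, o, p}.
Intersecting these: cl(A) = {l, m, n, p}.
∂A = cl(A) ∖ int(A) = {l, m, n, p} ∖ ∅ = {l, m, n, p}.


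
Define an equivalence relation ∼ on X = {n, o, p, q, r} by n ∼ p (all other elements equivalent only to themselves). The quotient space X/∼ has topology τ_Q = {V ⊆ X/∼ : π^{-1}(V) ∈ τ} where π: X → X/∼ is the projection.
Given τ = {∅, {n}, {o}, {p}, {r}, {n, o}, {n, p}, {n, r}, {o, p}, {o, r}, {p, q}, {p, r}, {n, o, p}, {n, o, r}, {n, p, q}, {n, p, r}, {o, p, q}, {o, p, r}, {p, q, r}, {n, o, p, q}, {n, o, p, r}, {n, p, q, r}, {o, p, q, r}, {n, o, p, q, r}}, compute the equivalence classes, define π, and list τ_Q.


X/∼ = {[n=p], [o], [q], [r]}; |τ_Q| = 12.

Equivalence classes: [n=p], [o], [q], [r].
Quotient map π: X → X/∼ sends n ↦ [n=p], o ↦ [o], p ↦ [n=p], q ↦ [q], r ↦ [r].
For each subset V ⊆ X/∼, compute π^{-1}(V) ⊆ X and check whether π^{-1}(V) ∈ τ. V is open in τ_Q iff π^{-1}(V) ∈ τ.
  V = {}: π^{-1}(V) = ∅ ∈ τ ✓.
  V = {[n=p]}: π^{-1}(V) = {n, p} ∈ τ ✓.
  V = {[o]}: π^{-1}(V) = {o} ∈ τ ✓.
  V = {[n=p], [o]}: π^{-1}(V) = {n, o, p} ∈ τ ✓.
  V = {[q]}: π^{-1}(V) = {q} ∉ τ ✗.
  V = {[n=p], [q]}: π^{-1}(V) = {n, p, q} ∈ τ ✓.
  V = {[o], [q]}: π^{-1}(V) = {o, q} ∉ τ ✗.
  V = {[n=p], [o], [q]}: π^{-1}(V) = {n, o, p, q} ∈ τ ✓.
  V = {[r]}: π^{-1}(V) = {r} ∈ τ ✓.
  V = {[n=p], [r]}: π^{-1}(V) = {n, p, r} ∈ τ ✓.
  V = {[o], [r]}: π^{-1}(V) = {o, r} ∈ τ ✓.
  V = {[n=p], [o], [r]}: π^{-1}(V) = {n, o, p, r} ∈ τ ✓.
  V = {[q], [r]}: π^{-1}(V) = {q, r} ∉ τ ✗.
  V = {[n=p], [q], [r]}: π^{-1}(V) = {n, p, q, r} ∈ τ ✓.
  V = {[o], [q], [r]}: π^{-1}(V) = {o, q, r} ∉ τ ✗.
  V = {[n=p], [o], [q], [r]}: π^{-1}(V) = {n, o, p, q, r} ∈ τ ✓.
Open sets in the quotient: τ_Q = {{}, {[n=p]}, {[o]}, {[n=p], [o]}, {[n=p], [q]}, {[n=p], [o], [q]}, {[r]}, {[n=p], [r]}, {[o], [r]}, {[n=p], [o], [r]}, {[n=p], [q], [r]}, {[n=p], [o], [q], [r]}} (12 elements).


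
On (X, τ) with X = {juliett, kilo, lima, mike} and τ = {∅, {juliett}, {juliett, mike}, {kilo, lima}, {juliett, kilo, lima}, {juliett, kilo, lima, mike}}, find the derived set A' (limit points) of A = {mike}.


A' = ∅

For each x ∈ X, list the open sets U ∈ τ with x ∈ U, then check whether U ∩ (A ∖ {x}) ≠ ∅ for every such U.
  x = juliett: open {juliett} ∋ x has {juliett} ∩ (A ∖ {juliett}) = ∅, so x is NOT a limit point.
  x = kilo: open {kilo, lima} ∋ x has {kilo, lima} ∩ (A ∖ {kilo}) = ∅, so x is NOT a limit point.
  x = lima: open {kilo, lima} ∋ x has {kilo, lima} ∩ (A ∖ {lima}) = ∅, so x is NOT a limit point.
  x = mike: open {juliett, mike} ∋ x has {juliett, mike} ∩ (A ∖ {mike}) = ∅, so x is NOT a limit point.
Collecting: A' = ∅.


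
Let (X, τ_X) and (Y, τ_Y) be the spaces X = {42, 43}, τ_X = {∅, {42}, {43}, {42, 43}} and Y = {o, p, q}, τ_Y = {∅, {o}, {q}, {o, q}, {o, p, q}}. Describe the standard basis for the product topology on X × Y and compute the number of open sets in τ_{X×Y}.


Basis B = {∅ × ∅, {42} × {o}, {42} × {q}, {43} × {o}, {43} × {q}, {42} × {o, q}, {42, 43} × {o}, {42, 43} × {q}, {43} × {o, q}, {42} × {o, p, q}, {43} × {o, p, q}, {42, 43} × {o, q}, {42, 43} × {o, p, q}}; |τ_{X×Y}| = 25.

Enumerate products U × V with U ∈ τ_X, V ∈ τ_Y (deduplicated):
  ∅ × ∅ = {} (∅)
  {42} × {o} = {(42,o)}
  {42} × {q} = {(42,q)}
  {43} × {o} = {(43,o)}
  {43} × {q} = {(43,q)}
  {42} × {o, q} = {(42,o), (42,q)}
  {42, 43} × {o} = {(42,o), (43,o)}
  {42, 43} × {q} = {(42,q), (43,q)}
  {43} × {o, q} = {(43,o), (43,q)}
  {42} × {o, p, q} = {(42,o), (42,p), (42,q)}
  {43} × {o, p, q} = {(43,o), (43,p), (43,q)}
  {42, 43} × {o, q} = {(42,o), (42,q), (43,o), (43,q)}
  {42, 43} × {o, p, q} = {(42,o), (42,p), (42,q), (43,o), (43,p), (43,q)}
These 13 distinct sets form the basis B.
Close under arbitrary unions to get τ_{X×Y}; counting gives |τ_{X×Y}| = 25.


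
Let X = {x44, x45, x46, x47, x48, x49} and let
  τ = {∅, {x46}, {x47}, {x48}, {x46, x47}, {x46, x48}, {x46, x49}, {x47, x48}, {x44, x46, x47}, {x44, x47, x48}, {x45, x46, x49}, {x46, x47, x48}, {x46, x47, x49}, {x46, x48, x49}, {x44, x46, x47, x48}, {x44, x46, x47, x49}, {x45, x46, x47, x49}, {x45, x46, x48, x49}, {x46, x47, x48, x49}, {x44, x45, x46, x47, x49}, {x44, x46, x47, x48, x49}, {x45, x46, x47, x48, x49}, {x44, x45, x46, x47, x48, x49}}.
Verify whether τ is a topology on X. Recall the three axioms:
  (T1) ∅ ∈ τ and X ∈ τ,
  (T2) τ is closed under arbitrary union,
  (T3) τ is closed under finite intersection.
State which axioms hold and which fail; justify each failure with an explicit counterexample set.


τ is NOT a topology on X.

Axiom (T1): ∅ ∈ τ? Yes; X ∈ τ? Yes.
Axiom (T2/T3): check pairwise unions and intersections of members of τ.
Counterexample for (T3): {x44, x46, x47} ∩ {x44, x47, x48} = {x44, x47} ∉ τ. Therefore τ is NOT a topology.
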